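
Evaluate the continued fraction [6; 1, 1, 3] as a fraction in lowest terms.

46/7

Fold from the inside: start with 3/1.
  1 + 1/3 = 4/3
  1 + 3/4 = 7/4
  6 + 4/7 = 46/7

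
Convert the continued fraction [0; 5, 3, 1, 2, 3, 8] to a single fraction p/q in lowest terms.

307/1618

Fold from the inside: start with 8/1.
  3 + 1/8 = 25/8
  2 + 8/25 = 58/25
  1 + 25/58 = 83/58
  3 + 58/83 = 307/83
  5 + 83/307 = 1618/307
  0 + 307/1618 = 307/1618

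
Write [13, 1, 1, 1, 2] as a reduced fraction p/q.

Using pₖ = aₖpₖ₋₁ + pₖ₋₂ and qₖ = aₖqₖ₋₁ + qₖ₋₂:
  k=0: a=13, p=13, q=1
  k=1: a=1, p=14, q=1
  k=2: a=1, p=27, q=2
  k=3: a=1, p=41, q=3
  k=4: a=2, p=109, q=8

109/8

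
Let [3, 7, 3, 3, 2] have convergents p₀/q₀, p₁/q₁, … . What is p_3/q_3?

Using pₖ = aₖpₖ₋₁ + pₖ₋₂, qₖ = aₖqₖ₋₁ + qₖ₋₂ (with p₋₁=1, p₋₂=0, q₋₁=0, q₋₂=1):
  k=0: a=3, p=3, q=1
  k=1: a=7, p=22, q=7
  k=2: a=3, p=69, q=22
  k=3: a=3, p=229, q=73

229/73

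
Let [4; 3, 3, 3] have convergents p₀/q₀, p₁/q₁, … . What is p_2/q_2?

Using pₖ = aₖpₖ₋₁ + pₖ₋₂, qₖ = aₖqₖ₋₁ + qₖ₋₂ (with p₋₁=1, p₋₂=0, q₋₁=0, q₋₂=1):
  k=0: a=4, p=4, q=1
  k=1: a=3, p=13, q=3
  k=2: a=3, p=43, q=10

43/10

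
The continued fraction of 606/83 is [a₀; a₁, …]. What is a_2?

606 = 7·83 + 25   →  a_0 = 7
83 = 3·25 + 8   →  a_1 = 3
25 = 3·8 + 1   →  a_2 = 3

3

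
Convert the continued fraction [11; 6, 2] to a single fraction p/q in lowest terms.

145/13

Fold from the inside: start with 2/1.
  6 + 1/2 = 13/2
  11 + 2/13 = 145/13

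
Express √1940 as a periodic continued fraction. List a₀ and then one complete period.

a₀ = ⌊√1940⌋ = 44.

[44; 22, 88]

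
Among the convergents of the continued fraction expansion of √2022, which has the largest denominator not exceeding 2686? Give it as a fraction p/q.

120016/2669

√2022 = [44; 1, 28, 1, 88, …] (period length 4).
Convergents:
  p_0/q_0 = 44/1
  p_1/q_1 = 45/1
  p_2/q_2 = 1304/29
  p_3/q_3 = 1349/30
  p_4/q_4 = 120016/2669
  p_5/q_5 = 121365/2699
q_4 = 2669 ≤ 2686 < 2699 = q_5, so the answer is 120016/2669.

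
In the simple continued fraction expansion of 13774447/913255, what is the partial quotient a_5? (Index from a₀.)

13774447 = 15·913255 + 75622   →  a_0 = 15
913255 = 12·75622 + 5791   →  a_1 = 12
75622 = 13·5791 + 339   →  a_2 = 13
5791 = 17·339 + 28   →  a_3 = 17
339 = 12·28 + 3   →  a_4 = 12
28 = 9·3 + 1   →  a_5 = 9

9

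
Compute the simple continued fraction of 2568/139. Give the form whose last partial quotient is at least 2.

[18; 2, 9, 2, 3]

2568 = 18*139 + 66
139 = 2*66 + 7
66 = 9*7 + 3
7 = 2*3 + 1
3 = 3*1 + 0  (stop)
So 2568/139 = [18; 2, 9, 2, 3].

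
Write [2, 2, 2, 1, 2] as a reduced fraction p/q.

Using pₖ = aₖpₖ₋₁ + pₖ₋₂ and qₖ = aₖqₖ₋₁ + qₖ₋₂:
  k=0: a=2, p=2, q=1
  k=1: a=2, p=5, q=2
  k=2: a=2, p=12, q=5
  k=3: a=1, p=17, q=7
  k=4: a=2, p=46, q=19

46/19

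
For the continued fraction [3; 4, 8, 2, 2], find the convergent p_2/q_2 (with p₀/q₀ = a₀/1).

107/33

Using pₖ = aₖpₖ₋₁ + pₖ₋₂, qₖ = aₖqₖ₋₁ + qₖ₋₂ (with p₋₁=1, p₋₂=0, q₋₁=0, q₋₂=1):
  k=0: a=3, p=3, q=1
  k=1: a=4, p=13, q=4
  k=2: a=8, p=107, q=33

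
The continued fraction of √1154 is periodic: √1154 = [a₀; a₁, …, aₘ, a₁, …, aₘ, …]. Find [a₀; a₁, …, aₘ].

a₀ = ⌊√1154⌋ = 33.

[33; 1, 32, 1, 66]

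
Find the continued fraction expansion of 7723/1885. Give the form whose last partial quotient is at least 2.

7723 = 4·1885 + 183
1885 = 10·183 + 55
183 = 3·55 + 18
55 = 3·18 + 1
18 = 18·1 + 0  (stop)
So 7723/1885 = [4; 10, 3, 3, 18].

[4; 10, 3, 3, 18]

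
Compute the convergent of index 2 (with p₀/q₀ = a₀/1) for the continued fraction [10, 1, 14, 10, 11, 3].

Using pₖ = aₖpₖ₋₁ + pₖ₋₂, qₖ = aₖqₖ₋₁ + qₖ₋₂ (with p₋₁=1, p₋₂=0, q₋₁=0, q₋₂=1):
  k=0: a=10, p=10, q=1
  k=1: a=1, p=11, q=1
  k=2: a=14, p=164, q=15

164/15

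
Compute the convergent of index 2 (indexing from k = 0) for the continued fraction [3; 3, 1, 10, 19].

13/4

Using pₖ = aₖpₖ₋₁ + pₖ₋₂, qₖ = aₖqₖ₋₁ + qₖ₋₂ (with p₋₁=1, p₋₂=0, q₋₁=0, q₋₂=1):
  k=0: a=3, p=3, q=1
  k=1: a=3, p=10, q=3
  k=2: a=1, p=13, q=4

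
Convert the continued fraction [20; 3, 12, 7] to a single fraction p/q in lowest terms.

5325/262

Fold from the inside: start with 7/1.
  12 + 1/7 = 85/7
  3 + 7/85 = 262/85
  20 + 85/262 = 5325/262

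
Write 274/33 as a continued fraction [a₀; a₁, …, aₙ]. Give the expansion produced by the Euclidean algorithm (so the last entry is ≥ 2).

274 = 8·33 + 10
33 = 3·10 + 3
10 = 3·3 + 1
3 = 3·1 + 0  (stop)
So 274/33 = [8; 3, 3, 3].

[8; 3, 3, 3]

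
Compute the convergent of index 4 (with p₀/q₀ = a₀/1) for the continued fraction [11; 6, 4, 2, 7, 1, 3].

4654/417

Using pₖ = aₖpₖ₋₁ + pₖ₋₂, qₖ = aₖqₖ₋₁ + qₖ₋₂ (with p₋₁=1, p₋₂=0, q₋₁=0, q₋₂=1):
  k=0: a=11, p=11, q=1
  k=1: a=6, p=67, q=6
  k=2: a=4, p=279, q=25
  k=3: a=2, p=625, q=56
  k=4: a=7, p=4654, q=417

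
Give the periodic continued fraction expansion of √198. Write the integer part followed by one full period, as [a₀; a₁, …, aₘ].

a₀ = ⌊√198⌋ = 14.
With m₀=0, d₀=1 and mₖ₊₁ = dₖaₖ − mₖ, dₖ₊₁ = (n − mₖ₊₁²)/dₖ, aₖ₊₁ = ⌊(a₀+mₖ₊₁)/dₖ₊₁⌋:
  k=1: m=14, d=2, a=14
  k=2: m=14, d=1, a=28
d=1 and a=2a₀=28 at k=2, so the next step gives (m, d) = (14, 2) again — its k=1 value — and the period has length 2.

[14; 14, 28]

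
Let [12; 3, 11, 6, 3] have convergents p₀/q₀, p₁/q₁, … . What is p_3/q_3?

Using pₖ = aₖpₖ₋₁ + pₖ₋₂, qₖ = aₖqₖ₋₁ + qₖ₋₂ (with p₋₁=1, p₋₂=0, q₋₁=0, q₋₂=1):
  k=0: a=12, p=12, q=1
  k=1: a=3, p=37, q=3
  k=2: a=11, p=419, q=34
  k=3: a=6, p=2551, q=207

2551/207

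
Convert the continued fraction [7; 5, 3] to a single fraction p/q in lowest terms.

115/16

Using pₖ = aₖpₖ₋₁ + pₖ₋₂ and qₖ = aₖqₖ₋₁ + qₖ₋₂:
  k=0: a=7, p=7, q=1
  k=1: a=5, p=36, q=5
  k=2: a=3, p=115, q=16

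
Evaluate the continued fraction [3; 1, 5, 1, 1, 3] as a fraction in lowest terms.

177/46

Using pₖ = aₖpₖ₋₁ + pₖ₋₂ and qₖ = aₖqₖ₋₁ + qₖ₋₂:
  k=0: a=3, p=3, q=1
  k=1: a=1, p=4, q=1
  k=2: a=5, p=23, q=6
  k=3: a=1, p=27, q=7
  k=4: a=1, p=50, q=13
  k=5: a=3, p=177, q=46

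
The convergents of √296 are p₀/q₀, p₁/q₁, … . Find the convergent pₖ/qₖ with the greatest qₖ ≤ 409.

√296 = [17; 4, 1, 7, 1, 4, 34, …] (period length 6).
Convergents:
  p_0/q_0 = 17/1
  p_1/q_1 = 69/4
  p_2/q_2 = 86/5
  p_3/q_3 = 671/39
  p_4/q_4 = 757/44
  p_5/q_5 = 3699/215
  p_6/q_6 = 126523/7354
q_5 = 215 ≤ 409 < 7354 = q_6, so the answer is 3699/215.

3699/215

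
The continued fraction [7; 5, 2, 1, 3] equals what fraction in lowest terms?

424/59

Using pₖ = aₖpₖ₋₁ + pₖ₋₂ and qₖ = aₖqₖ₋₁ + qₖ₋₂:
  k=0: a=7, p=7, q=1
  k=1: a=5, p=36, q=5
  k=2: a=2, p=79, q=11
  k=3: a=1, p=115, q=16
  k=4: a=3, p=424, q=59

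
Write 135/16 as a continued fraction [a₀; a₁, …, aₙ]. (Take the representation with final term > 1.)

135 = 8×16 + 7
16 = 2×7 + 2
7 = 3×2 + 1
2 = 2×1 + 0  (stop)
So 135/16 = [8; 2, 3, 2].

[8; 2, 3, 2]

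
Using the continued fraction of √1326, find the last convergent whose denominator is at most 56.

1056/29

√1326 = [36; 2, 2, 2, 2, 2, 72, …] (period length 6).
Convergents:
  p_0/q_0 = 36/1
  p_1/q_1 = 73/2
  p_2/q_2 = 182/5
  p_3/q_3 = 437/12
  p_4/q_4 = 1056/29
  p_5/q_5 = 2549/70
q_4 = 29 ≤ 56 < 70 = q_5, so the answer is 1056/29.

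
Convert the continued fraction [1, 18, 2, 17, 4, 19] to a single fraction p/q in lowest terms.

Using pₖ = aₖpₖ₋₁ + pₖ₋₂ and qₖ = aₖqₖ₋₁ + qₖ₋₂:
  k=0: a=1, p=1, q=1
  k=1: a=18, p=19, q=18
  k=2: a=2, p=39, q=37
  k=3: a=17, p=682, q=647
  k=4: a=4, p=2767, q=2625
  k=5: a=19, p=53255, q=50522

53255/50522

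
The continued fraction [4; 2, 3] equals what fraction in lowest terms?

Using pₖ = aₖpₖ₋₁ + pₖ₋₂ and qₖ = aₖqₖ₋₁ + qₖ₋₂:
  k=0: a=4, p=4, q=1
  k=1: a=2, p=9, q=2
  k=2: a=3, p=31, q=7

31/7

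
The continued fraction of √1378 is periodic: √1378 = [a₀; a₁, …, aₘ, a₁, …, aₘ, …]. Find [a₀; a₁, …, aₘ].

[37; 8, 4, 4, 8, 74]

a₀ = ⌊√1378⌋ = 37.
With m₀=0, d₀=1 and mₖ₊₁ = dₖaₖ − mₖ, dₖ₊₁ = (n − mₖ₊₁²)/dₖ, aₖ₊₁ = ⌊(a₀+mₖ₊₁)/dₖ₊₁⌋:
  k=1: m=37, d=9, a=8
  k=2: m=35, d=17, a=4
  k=3: m=33, d=17, a=4
  k=4: m=35, d=9, a=8
  k=5: m=37, d=1, a=74
d=1 and a=2a₀=74 at k=5, so the next step gives (m, d) = (37, 9) again — its k=1 value — and the period has length 5.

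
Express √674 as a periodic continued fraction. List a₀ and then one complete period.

a₀ = ⌊√674⌋ = 25.
With m₀=0, d₀=1 and mₖ₊₁ = dₖaₖ − mₖ, dₖ₊₁ = (n − mₖ₊₁²)/dₖ, aₖ₊₁ = ⌊(a₀+mₖ₊₁)/dₖ₊₁⌋:
  k=1: m=25, d=49, a=1
  k=2: m=24, d=2, a=24
  k=3: m=24, d=49, a=1
  k=4: m=25, d=1, a=50
d=1 and a=2a₀=50 at k=4, so the next step gives (m, d) = (25, 49) again — its k=1 value — and the period has length 4.

[25; 1, 24, 1, 50]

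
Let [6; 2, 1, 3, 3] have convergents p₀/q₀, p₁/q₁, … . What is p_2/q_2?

19/3

Using pₖ = aₖpₖ₋₁ + pₖ₋₂, qₖ = aₖqₖ₋₁ + qₖ₋₂ (with p₋₁=1, p₋₂=0, q₋₁=0, q₋₂=1):
  k=0: a=6, p=6, q=1
  k=1: a=2, p=13, q=2
  k=2: a=1, p=19, q=3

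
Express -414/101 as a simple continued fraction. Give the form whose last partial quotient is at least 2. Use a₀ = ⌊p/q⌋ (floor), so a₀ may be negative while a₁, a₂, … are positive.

[-5; 1, 9, 10]

-414 = -5·101 + 91
101 = 1·91 + 10
91 = 9·10 + 1
10 = 10·1 + 0  (stop)
So -414/101 = [-5; 1, 9, 10].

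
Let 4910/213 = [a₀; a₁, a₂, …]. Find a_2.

2

4910 = 23·213 + 11   →  a_0 = 23
213 = 19·11 + 4   →  a_1 = 19
11 = 2·4 + 3   →  a_2 = 2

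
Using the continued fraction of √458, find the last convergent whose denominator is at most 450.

9181/429

√458 = [21; 2, 2, 42, …] (period length 3).
Convergents:
  p_0/q_0 = 21/1
  p_1/q_1 = 43/2
  p_2/q_2 = 107/5
  p_3/q_3 = 4537/212
  p_4/q_4 = 9181/429
  p_5/q_5 = 22899/1070
q_4 = 429 ≤ 450 < 1070 = q_5, so the answer is 9181/429.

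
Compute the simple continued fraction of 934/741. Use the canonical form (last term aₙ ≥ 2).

[1; 3, 1, 5, 4, 2, 3]

934 = 1×741 + 193
741 = 3×193 + 162
193 = 1×162 + 31
162 = 5×31 + 7
31 = 4×7 + 3
7 = 2×3 + 1
3 = 3×1 + 0  (stop)
So 934/741 = [1; 3, 1, 5, 4, 2, 3].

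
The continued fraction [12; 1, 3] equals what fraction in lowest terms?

Fold from the inside: start with 3/1.
  1 + 1/3 = 4/3
  12 + 3/4 = 51/4

51/4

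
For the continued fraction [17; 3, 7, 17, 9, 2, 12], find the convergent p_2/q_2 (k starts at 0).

Using pₖ = aₖpₖ₋₁ + pₖ₋₂, qₖ = aₖqₖ₋₁ + qₖ₋₂ (with p₋₁=1, p₋₂=0, q₋₁=0, q₋₂=1):
  k=0: a=17, p=17, q=1
  k=1: a=3, p=52, q=3
  k=2: a=7, p=381, q=22

381/22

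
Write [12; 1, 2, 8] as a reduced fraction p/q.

Using pₖ = aₖpₖ₋₁ + pₖ₋₂ and qₖ = aₖqₖ₋₁ + qₖ₋₂:
  k=0: a=12, p=12, q=1
  k=1: a=1, p=13, q=1
  k=2: a=2, p=38, q=3
  k=3: a=8, p=317, q=25

317/25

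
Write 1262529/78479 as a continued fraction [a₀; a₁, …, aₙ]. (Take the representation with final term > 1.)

[16; 11, 2, 3, 6, 8, 19]

1262529 = 16×78479 + 6865
78479 = 11×6865 + 2964
6865 = 2×2964 + 937
2964 = 3×937 + 153
937 = 6×153 + 19
153 = 8×19 + 1
19 = 19×1 + 0  (stop)
So 1262529/78479 = [16; 11, 2, 3, 6, 8, 19].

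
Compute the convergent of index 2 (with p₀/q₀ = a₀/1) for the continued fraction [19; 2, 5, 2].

214/11

Using pₖ = aₖpₖ₋₁ + pₖ₋₂, qₖ = aₖqₖ₋₁ + qₖ₋₂ (with p₋₁=1, p₋₂=0, q₋₁=0, q₋₂=1):
  k=0: a=19, p=19, q=1
  k=1: a=2, p=39, q=2
  k=2: a=5, p=214, q=11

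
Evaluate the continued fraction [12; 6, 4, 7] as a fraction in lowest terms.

Using pₖ = aₖpₖ₋₁ + pₖ₋₂ and qₖ = aₖqₖ₋₁ + qₖ₋₂:
  k=0: a=12, p=12, q=1
  k=1: a=6, p=73, q=6
  k=2: a=4, p=304, q=25
  k=3: a=7, p=2201, q=181

2201/181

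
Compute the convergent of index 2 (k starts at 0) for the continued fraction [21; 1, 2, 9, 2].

65/3

Using pₖ = aₖpₖ₋₁ + pₖ₋₂, qₖ = aₖqₖ₋₁ + qₖ₋₂ (with p₋₁=1, p₋₂=0, q₋₁=0, q₋₂=1):
  k=0: a=21, p=21, q=1
  k=1: a=1, p=22, q=1
  k=2: a=2, p=65, q=3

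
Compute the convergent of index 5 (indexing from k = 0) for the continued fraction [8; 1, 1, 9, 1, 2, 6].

Using pₖ = aₖpₖ₋₁ + pₖ₋₂, qₖ = aₖqₖ₋₁ + qₖ₋₂ (with p₋₁=1, p₋₂=0, q₋₁=0, q₋₂=1):
  k=0: a=8, p=8, q=1
  k=1: a=1, p=9, q=1
  k=2: a=1, p=17, q=2
  k=3: a=9, p=162, q=19
  k=4: a=1, p=179, q=21
  k=5: a=2, p=520, q=61

520/61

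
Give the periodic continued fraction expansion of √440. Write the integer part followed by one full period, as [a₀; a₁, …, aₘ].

[20; 1, 40]

a₀ = ⌊√440⌋ = 20.
With m₀=0, d₀=1 and mₖ₊₁ = dₖaₖ − mₖ, dₖ₊₁ = (n − mₖ₊₁²)/dₖ, aₖ₊₁ = ⌊(a₀+mₖ₊₁)/dₖ₊₁⌋:
  k=1: m=20, d=40, a=1
  k=2: m=20, d=1, a=40
d=1 and a=2a₀=40 at k=2, so the next step gives (m, d) = (20, 40) again — its k=1 value — and the period has length 2.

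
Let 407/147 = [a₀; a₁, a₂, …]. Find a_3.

407 = 2·147 + 113   →  a_0 = 2
147 = 1·113 + 34   →  a_1 = 1
113 = 3·34 + 11   →  a_2 = 3
34 = 3·11 + 1   →  a_3 = 3

3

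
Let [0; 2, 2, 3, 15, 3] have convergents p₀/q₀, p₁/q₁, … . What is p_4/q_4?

Using pₖ = aₖpₖ₋₁ + pₖ₋₂, qₖ = aₖqₖ₋₁ + qₖ₋₂ (with p₋₁=1, p₋₂=0, q₋₁=0, q₋₂=1):
  k=0: a=0, p=0, q=1
  k=1: a=2, p=1, q=2
  k=2: a=2, p=2, q=5
  k=3: a=3, p=7, q=17
  k=4: a=15, p=107, q=260

107/260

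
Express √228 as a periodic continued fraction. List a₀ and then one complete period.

a₀ = ⌊√228⌋ = 15.

[15; 10, 30]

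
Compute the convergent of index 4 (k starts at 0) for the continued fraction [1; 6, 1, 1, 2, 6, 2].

Using pₖ = aₖpₖ₋₁ + pₖ₋₂, qₖ = aₖqₖ₋₁ + qₖ₋₂ (with p₋₁=1, p₋₂=0, q₋₁=0, q₋₂=1):
  k=0: a=1, p=1, q=1
  k=1: a=6, p=7, q=6
  k=2: a=1, p=8, q=7
  k=3: a=1, p=15, q=13
  k=4: a=2, p=38, q=33

38/33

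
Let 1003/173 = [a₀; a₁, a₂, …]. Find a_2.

1003 = 5·173 + 138   →  a_0 = 5
173 = 1·138 + 35   →  a_1 = 1
138 = 3·35 + 33   →  a_2 = 3

3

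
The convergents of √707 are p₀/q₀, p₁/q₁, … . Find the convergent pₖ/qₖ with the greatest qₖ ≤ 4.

53/2

√707 = [26; 1, 1, 2, 3, 2, 1, 1, 52, …] (period length 8).
Convergents:
  p_0/q_0 = 26/1
  p_1/q_1 = 27/1
  p_2/q_2 = 53/2
  p_3/q_3 = 133/5
q_2 = 2 ≤ 4 < 5 = q_3, so the answer is 53/2.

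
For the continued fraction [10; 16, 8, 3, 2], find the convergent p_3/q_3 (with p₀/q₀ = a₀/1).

4055/403

Using pₖ = aₖpₖ₋₁ + pₖ₋₂, qₖ = aₖqₖ₋₁ + qₖ₋₂ (with p₋₁=1, p₋₂=0, q₋₁=0, q₋₂=1):
  k=0: a=10, p=10, q=1
  k=1: a=16, p=161, q=16
  k=2: a=8, p=1298, q=129
  k=3: a=3, p=4055, q=403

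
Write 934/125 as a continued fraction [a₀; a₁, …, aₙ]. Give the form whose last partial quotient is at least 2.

[7; 2, 8, 2, 3]

934 = 7*125 + 59
125 = 2*59 + 7
59 = 8*7 + 3
7 = 2*3 + 1
3 = 3*1 + 0  (stop)
So 934/125 = [7; 2, 8, 2, 3].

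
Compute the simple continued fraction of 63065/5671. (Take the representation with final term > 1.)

[11; 8, 3, 2, 3, 2, 12]

63065 = 11*5671 + 684
5671 = 8*684 + 199
684 = 3*199 + 87
199 = 2*87 + 25
87 = 3*25 + 12
25 = 2*12 + 1
12 = 12*1 + 0  (stop)
So 63065/5671 = [11; 8, 3, 2, 3, 2, 12].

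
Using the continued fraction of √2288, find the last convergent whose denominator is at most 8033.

√2288 = [47; 1, 4, 1, 94, …] (period length 4).
Convergents:
  p_0/q_0 = 47/1
  p_1/q_1 = 48/1
  p_2/q_2 = 239/5
  p_3/q_3 = 287/6
  p_4/q_4 = 27217/569
  p_5/q_5 = 27504/575
  p_6/q_6 = 137233/2869
  p_7/q_7 = 164737/3444
  p_8/q_8 = 15622511/326605
q_7 = 3444 ≤ 8033 < 326605 = q_8, so the answer is 164737/3444.

164737/3444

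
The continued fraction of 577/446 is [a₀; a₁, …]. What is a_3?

2

577 = 1·446 + 131   →  a_0 = 1
446 = 3·131 + 53   →  a_1 = 3
131 = 2·53 + 25   →  a_2 = 2
53 = 2·25 + 3   →  a_3 = 2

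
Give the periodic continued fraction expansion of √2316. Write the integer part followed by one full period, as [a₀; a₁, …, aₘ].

a₀ = ⌊√2316⌋ = 48.
With m₀=0, d₀=1 and mₖ₊₁ = dₖaₖ − mₖ, dₖ₊₁ = (n − mₖ₊₁²)/dₖ, aₖ₊₁ = ⌊(a₀+mₖ₊₁)/dₖ₊₁⌋:
  k=1: m=48, d=12, a=8
  k=2: m=48, d=1, a=96
d=1 and a=2a₀=96 at k=2, so the next step gives (m, d) = (48, 12) again — its k=1 value — and the period has length 2.

[48; 8, 96]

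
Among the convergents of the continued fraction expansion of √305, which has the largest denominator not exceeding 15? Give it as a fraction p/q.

√305 = [17; 2, 6, 2, 34, …] (period length 4).
Convergents:
  p_0/q_0 = 17/1
  p_1/q_1 = 35/2
  p_2/q_2 = 227/13
  p_3/q_3 = 489/28
q_2 = 13 ≤ 15 < 28 = q_3, so the answer is 227/13.

227/13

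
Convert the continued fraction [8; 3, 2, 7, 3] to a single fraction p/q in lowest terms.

Using pₖ = aₖpₖ₋₁ + pₖ₋₂ and qₖ = aₖqₖ₋₁ + qₖ₋₂:
  k=0: a=8, p=8, q=1
  k=1: a=3, p=25, q=3
  k=2: a=2, p=58, q=7
  k=3: a=7, p=431, q=52
  k=4: a=3, p=1351, q=163

1351/163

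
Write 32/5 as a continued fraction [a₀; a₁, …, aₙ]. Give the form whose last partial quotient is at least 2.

[6; 2, 2]

32 = 6·5 + 2
5 = 2·2 + 1
2 = 2·1 + 0  (stop)
So 32/5 = [6; 2, 2].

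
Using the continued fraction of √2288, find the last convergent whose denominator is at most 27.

√2288 = [47; 1, 4, 1, 94, …] (period length 4).
Convergents:
  p_0/q_0 = 47/1
  p_1/q_1 = 48/1
  p_2/q_2 = 239/5
  p_3/q_3 = 287/6
  p_4/q_4 = 27217/569
q_3 = 6 ≤ 27 < 569 = q_4, so the answer is 287/6.

287/6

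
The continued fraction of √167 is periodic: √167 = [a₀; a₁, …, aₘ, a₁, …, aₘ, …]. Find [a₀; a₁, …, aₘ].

a₀ = ⌊√167⌋ = 12.
With m₀=0, d₀=1 and mₖ₊₁ = dₖaₖ − mₖ, dₖ₊₁ = (n − mₖ₊₁²)/dₖ, aₖ₊₁ = ⌊(a₀+mₖ₊₁)/dₖ₊₁⌋:
  k=1: m=12, d=23, a=1
  k=2: m=11, d=2, a=11
  k=3: m=11, d=23, a=1
  k=4: m=12, d=1, a=24
d=1 and a=2a₀=24 at k=4, so the next step gives (m, d) = (12, 23) again — its k=1 value — and the period has length 4.

[12; 1, 11, 1, 24]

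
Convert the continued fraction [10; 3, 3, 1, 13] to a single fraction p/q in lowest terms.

1845/179

Using pₖ = aₖpₖ₋₁ + pₖ₋₂ and qₖ = aₖqₖ₋₁ + qₖ₋₂:
  k=0: a=10, p=10, q=1
  k=1: a=3, p=31, q=3
  k=2: a=3, p=103, q=10
  k=3: a=1, p=134, q=13
  k=4: a=13, p=1845, q=179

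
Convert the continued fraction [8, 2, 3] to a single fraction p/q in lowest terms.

Fold from the inside: start with 3/1.
  2 + 1/3 = 7/3
  8 + 3/7 = 59/7

59/7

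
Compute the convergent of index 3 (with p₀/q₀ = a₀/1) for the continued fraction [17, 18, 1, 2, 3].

955/56

Using pₖ = aₖpₖ₋₁ + pₖ₋₂, qₖ = aₖqₖ₋₁ + qₖ₋₂ (with p₋₁=1, p₋₂=0, q₋₁=0, q₋₂=1):
  k=0: a=17, p=17, q=1
  k=1: a=18, p=307, q=18
  k=2: a=1, p=324, q=19
  k=3: a=2, p=955, q=56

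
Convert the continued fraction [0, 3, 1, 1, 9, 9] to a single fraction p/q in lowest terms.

173/610

Fold from the inside: start with 9/1.
  9 + 1/9 = 82/9
  1 + 9/82 = 91/82
  1 + 82/91 = 173/91
  3 + 91/173 = 610/173
  0 + 173/610 = 173/610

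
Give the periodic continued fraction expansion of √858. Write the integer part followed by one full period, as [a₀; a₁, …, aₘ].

a₀ = ⌊√858⌋ = 29.
With m₀=0, d₀=1 and mₖ₊₁ = dₖaₖ − mₖ, dₖ₊₁ = (n − mₖ₊₁²)/dₖ, aₖ₊₁ = ⌊(a₀+mₖ₊₁)/dₖ₊₁⌋:
  k=1: m=29, d=17, a=3
  k=2: m=22, d=22, a=2
  k=3: m=22, d=17, a=3
  k=4: m=29, d=1, a=58
d=1 and a=2a₀=58 at k=4, so the next step gives (m, d) = (29, 17) again — its k=1 value — and the period has length 4.

[29; 3, 2, 3, 58]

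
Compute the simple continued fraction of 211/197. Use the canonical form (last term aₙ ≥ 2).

[1; 14, 14]

211 = 1×197 + 14
197 = 14×14 + 1
14 = 14×1 + 0  (stop)
So 211/197 = [1; 14, 14].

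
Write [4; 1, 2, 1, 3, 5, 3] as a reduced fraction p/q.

Fold from the inside: start with 3/1.
  5 + 1/3 = 16/3
  3 + 3/16 = 51/16
  1 + 16/51 = 67/51
  2 + 51/67 = 185/67
  1 + 67/185 = 252/185
  4 + 185/252 = 1193/252

1193/252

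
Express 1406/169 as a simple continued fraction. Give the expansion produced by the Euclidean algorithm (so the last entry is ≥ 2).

[8; 3, 7, 1, 2, 2]

1406 = 8*169 + 54
169 = 3*54 + 7
54 = 7*7 + 5
7 = 1*5 + 2
5 = 2*2 + 1
2 = 2*1 + 0  (stop)
So 1406/169 = [8; 3, 7, 1, 2, 2].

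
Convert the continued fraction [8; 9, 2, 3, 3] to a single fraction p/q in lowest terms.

1759/217

Using pₖ = aₖpₖ₋₁ + pₖ₋₂ and qₖ = aₖqₖ₋₁ + qₖ₋₂:
  k=0: a=8, p=8, q=1
  k=1: a=9, p=73, q=9
  k=2: a=2, p=154, q=19
  k=3: a=3, p=535, q=66
  k=4: a=3, p=1759, q=217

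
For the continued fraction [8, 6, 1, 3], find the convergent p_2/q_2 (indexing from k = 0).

57/7

Using pₖ = aₖpₖ₋₁ + pₖ₋₂, qₖ = aₖqₖ₋₁ + qₖ₋₂ (with p₋₁=1, p₋₂=0, q₋₁=0, q₋₂=1):
  k=0: a=8, p=8, q=1
  k=1: a=6, p=49, q=6
  k=2: a=1, p=57, q=7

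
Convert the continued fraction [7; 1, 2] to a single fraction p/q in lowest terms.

Fold from the inside: start with 2/1.
  1 + 1/2 = 3/2
  7 + 2/3 = 23/3

23/3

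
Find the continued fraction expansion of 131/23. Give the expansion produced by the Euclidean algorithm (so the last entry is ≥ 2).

[5; 1, 2, 3, 2]

131 = 5·23 + 16
23 = 1·16 + 7
16 = 2·7 + 2
7 = 3·2 + 1
2 = 2·1 + 0  (stop)
So 131/23 = [5; 1, 2, 3, 2].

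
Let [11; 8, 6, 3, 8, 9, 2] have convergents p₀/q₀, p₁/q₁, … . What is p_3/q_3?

Using pₖ = aₖpₖ₋₁ + pₖ₋₂, qₖ = aₖqₖ₋₁ + qₖ₋₂ (with p₋₁=1, p₋₂=0, q₋₁=0, q₋₂=1):
  k=0: a=11, p=11, q=1
  k=1: a=8, p=89, q=8
  k=2: a=6, p=545, q=49
  k=3: a=3, p=1724, q=155

1724/155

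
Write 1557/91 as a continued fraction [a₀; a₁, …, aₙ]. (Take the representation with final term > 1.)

1557 = 17*91 + 10
91 = 9*10 + 1
10 = 10*1 + 0  (stop)
So 1557/91 = [17; 9, 10].

[17; 9, 10]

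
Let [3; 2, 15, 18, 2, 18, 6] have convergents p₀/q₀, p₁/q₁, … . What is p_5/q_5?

Using pₖ = aₖpₖ₋₁ + pₖ₋₂, qₖ = aₖqₖ₋₁ + qₖ₋₂ (with p₋₁=1, p₋₂=0, q₋₁=0, q₋₂=1):
  k=0: a=3, p=3, q=1
  k=1: a=2, p=7, q=2
  k=2: a=15, p=108, q=31
  k=3: a=18, p=1951, q=560
  k=4: a=2, p=4010, q=1151
  k=5: a=18, p=74131, q=21278

74131/21278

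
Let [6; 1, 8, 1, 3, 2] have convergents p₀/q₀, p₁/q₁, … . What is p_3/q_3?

Using pₖ = aₖpₖ₋₁ + pₖ₋₂, qₖ = aₖqₖ₋₁ + qₖ₋₂ (with p₋₁=1, p₋₂=0, q₋₁=0, q₋₂=1):
  k=0: a=6, p=6, q=1
  k=1: a=1, p=7, q=1
  k=2: a=8, p=62, q=9
  k=3: a=1, p=69, q=10

69/10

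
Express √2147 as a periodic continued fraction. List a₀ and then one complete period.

[46; 2, 1, 45, 1, 2, 92]

a₀ = ⌊√2147⌋ = 46.
With m₀=0, d₀=1 and mₖ₊₁ = dₖaₖ − mₖ, dₖ₊₁ = (n − mₖ₊₁²)/dₖ, aₖ₊₁ = ⌊(a₀+mₖ₊₁)/dₖ₊₁⌋:
  k=1: m=46, d=31, a=2
  k=2: m=16, d=61, a=1
  k=3: m=45, d=2, a=45
  k=4: m=45, d=61, a=1
  k=5: m=16, d=31, a=2
  k=6: m=46, d=1, a=92
d=1 and a=2a₀=92 at k=6, so the next step gives (m, d) = (46, 31) again — its k=1 value — and the period has length 6.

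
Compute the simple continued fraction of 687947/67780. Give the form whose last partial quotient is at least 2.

[10; 6, 1, 2, 8, 8, 6, 8]

687947 = 10×67780 + 10147
67780 = 6×10147 + 6898
10147 = 1×6898 + 3249
6898 = 2×3249 + 400
3249 = 8×400 + 49
400 = 8×49 + 8
49 = 6×8 + 1
8 = 8×1 + 0  (stop)
So 687947/67780 = [10; 6, 1, 2, 8, 8, 6, 8].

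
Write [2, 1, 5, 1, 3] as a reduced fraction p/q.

77/27

Fold from the inside: start with 3/1.
  1 + 1/3 = 4/3
  5 + 3/4 = 23/4
  1 + 4/23 = 27/23
  2 + 23/27 = 77/27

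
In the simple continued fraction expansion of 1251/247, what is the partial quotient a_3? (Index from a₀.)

1251 = 5·247 + 16   →  a_0 = 5
247 = 15·16 + 7   →  a_1 = 15
16 = 2·7 + 2   →  a_2 = 2
7 = 3·2 + 1   →  a_3 = 3

3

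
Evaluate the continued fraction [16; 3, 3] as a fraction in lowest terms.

Fold from the inside: start with 3/1.
  3 + 1/3 = 10/3
  16 + 3/10 = 163/10

163/10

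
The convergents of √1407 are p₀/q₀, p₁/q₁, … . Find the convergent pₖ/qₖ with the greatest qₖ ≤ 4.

√1407 = [37; 1, 1, 24, 1, 1, 74, …] (period length 6).
Convergents:
  p_0/q_0 = 37/1
  p_1/q_1 = 38/1
  p_2/q_2 = 75/2
  p_3/q_3 = 1838/49
q_2 = 2 ≤ 4 < 49 = q_3, so the answer is 75/2.

75/2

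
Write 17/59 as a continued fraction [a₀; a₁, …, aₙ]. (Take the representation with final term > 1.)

17 = 0×59 + 17
59 = 3×17 + 8
17 = 2×8 + 1
8 = 8×1 + 0  (stop)
So 17/59 = [0; 3, 2, 8].

[0; 3, 2, 8]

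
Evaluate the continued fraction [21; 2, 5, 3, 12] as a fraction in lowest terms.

9248/431

Using pₖ = aₖpₖ₋₁ + pₖ₋₂ and qₖ = aₖqₖ₋₁ + qₖ₋₂:
  k=0: a=21, p=21, q=1
  k=1: a=2, p=43, q=2
  k=2: a=5, p=236, q=11
  k=3: a=3, p=751, q=35
  k=4: a=12, p=9248, q=431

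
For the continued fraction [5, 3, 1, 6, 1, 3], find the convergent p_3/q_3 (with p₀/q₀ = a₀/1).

Using pₖ = aₖpₖ₋₁ + pₖ₋₂, qₖ = aₖqₖ₋₁ + qₖ₋₂ (with p₋₁=1, p₋₂=0, q₋₁=0, q₋₂=1):
  k=0: a=5, p=5, q=1
  k=1: a=3, p=16, q=3
  k=2: a=1, p=21, q=4
  k=3: a=6, p=142, q=27

142/27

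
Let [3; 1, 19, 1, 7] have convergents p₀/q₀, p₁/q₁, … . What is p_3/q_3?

Using pₖ = aₖpₖ₋₁ + pₖ₋₂, qₖ = aₖqₖ₋₁ + qₖ₋₂ (with p₋₁=1, p₋₂=0, q₋₁=0, q₋₂=1):
  k=0: a=3, p=3, q=1
  k=1: a=1, p=4, q=1
  k=2: a=19, p=79, q=20
  k=3: a=1, p=83, q=21

83/21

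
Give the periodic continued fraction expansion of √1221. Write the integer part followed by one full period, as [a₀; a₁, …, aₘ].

[34; 1, 16, 2, 16, 1, 68]

a₀ = ⌊√1221⌋ = 34.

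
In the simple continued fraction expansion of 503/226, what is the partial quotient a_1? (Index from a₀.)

503 = 2·226 + 51   →  a_0 = 2
226 = 4·51 + 22   →  a_1 = 4

4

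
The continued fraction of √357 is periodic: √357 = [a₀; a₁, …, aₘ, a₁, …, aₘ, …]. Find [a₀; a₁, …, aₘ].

[18; 1, 8, 2, 8, 1, 36]

a₀ = ⌊√357⌋ = 18.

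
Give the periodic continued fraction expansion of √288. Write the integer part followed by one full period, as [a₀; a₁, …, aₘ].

[16; 1, 32]

a₀ = ⌊√288⌋ = 16.
With m₀=0, d₀=1 and mₖ₊₁ = dₖaₖ − mₖ, dₖ₊₁ = (n − mₖ₊₁²)/dₖ, aₖ₊₁ = ⌊(a₀+mₖ₊₁)/dₖ₊₁⌋:
  k=1: m=16, d=32, a=1
  k=2: m=16, d=1, a=32
d=1 and a=2a₀=32 at k=2, so the next step gives (m, d) = (16, 32) again — its k=1 value — and the period has length 2.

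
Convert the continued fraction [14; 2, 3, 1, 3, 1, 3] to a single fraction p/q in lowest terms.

Using pₖ = aₖpₖ₋₁ + pₖ₋₂ and qₖ = aₖqₖ₋₁ + qₖ₋₂:
  k=0: a=14, p=14, q=1
  k=1: a=2, p=29, q=2
  k=2: a=3, p=101, q=7
  k=3: a=1, p=130, q=9
  k=4: a=3, p=491, q=34
  k=5: a=1, p=621, q=43
  k=6: a=3, p=2354, q=163

2354/163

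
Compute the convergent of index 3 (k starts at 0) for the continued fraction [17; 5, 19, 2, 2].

Using pₖ = aₖpₖ₋₁ + pₖ₋₂, qₖ = aₖqₖ₋₁ + qₖ₋₂ (with p₋₁=1, p₋₂=0, q₋₁=0, q₋₂=1):
  k=0: a=17, p=17, q=1
  k=1: a=5, p=86, q=5
  k=2: a=19, p=1651, q=96
  k=3: a=2, p=3388, q=197

3388/197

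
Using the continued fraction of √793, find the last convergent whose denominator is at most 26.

√793 = [28; 6, 4, 6, 56, …] (period length 4).
Convergents:
  p_0/q_0 = 28/1
  p_1/q_1 = 169/6
  p_2/q_2 = 704/25
  p_3/q_3 = 4393/156
q_2 = 25 ≤ 26 < 156 = q_3, so the answer is 704/25.

704/25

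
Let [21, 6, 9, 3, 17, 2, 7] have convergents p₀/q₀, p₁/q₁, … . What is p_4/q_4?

62687/2962

Using pₖ = aₖpₖ₋₁ + pₖ₋₂, qₖ = aₖqₖ₋₁ + qₖ₋₂ (with p₋₁=1, p₋₂=0, q₋₁=0, q₋₂=1):
  k=0: a=21, p=21, q=1
  k=1: a=6, p=127, q=6
  k=2: a=9, p=1164, q=55
  k=3: a=3, p=3619, q=171
  k=4: a=17, p=62687, q=2962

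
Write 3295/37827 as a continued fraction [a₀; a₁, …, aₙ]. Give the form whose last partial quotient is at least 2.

3295 = 0×37827 + 3295
37827 = 11×3295 + 1582
3295 = 2×1582 + 131
1582 = 12×131 + 10
131 = 13×10 + 1
10 = 10×1 + 0  (stop)
So 3295/37827 = [0; 11, 2, 12, 13, 10].

[0; 11, 2, 12, 13, 10]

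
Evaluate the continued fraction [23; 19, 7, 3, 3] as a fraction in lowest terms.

32204/1397

Fold from the inside: start with 3/1.
  3 + 1/3 = 10/3
  7 + 3/10 = 73/10
  19 + 10/73 = 1397/73
  23 + 73/1397 = 32204/1397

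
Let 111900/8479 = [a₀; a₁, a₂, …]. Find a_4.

2

111900 = 13·8479 + 1673   →  a_0 = 13
8479 = 5·1673 + 114   →  a_1 = 5
1673 = 14·114 + 77   →  a_2 = 14
114 = 1·77 + 37   →  a_3 = 1
77 = 2·37 + 3   →  a_4 = 2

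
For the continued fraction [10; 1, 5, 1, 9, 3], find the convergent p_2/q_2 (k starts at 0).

Using pₖ = aₖpₖ₋₁ + pₖ₋₂, qₖ = aₖqₖ₋₁ + qₖ₋₂ (with p₋₁=1, p₋₂=0, q₋₁=0, q₋₂=1):
  k=0: a=10, p=10, q=1
  k=1: a=1, p=11, q=1
  k=2: a=5, p=65, q=6

65/6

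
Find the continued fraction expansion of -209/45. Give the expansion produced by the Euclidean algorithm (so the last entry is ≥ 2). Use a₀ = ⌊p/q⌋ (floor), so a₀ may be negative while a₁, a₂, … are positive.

-209 = -5*45 + 16
45 = 2*16 + 13
16 = 1*13 + 3
13 = 4*3 + 1
3 = 3*1 + 0  (stop)
So -209/45 = [-5; 2, 1, 4, 3].

[-5; 2, 1, 4, 3]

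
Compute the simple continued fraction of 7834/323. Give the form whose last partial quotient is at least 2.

[24; 3, 1, 15, 2, 2]

7834 = 24×323 + 82
323 = 3×82 + 77
82 = 1×77 + 5
77 = 15×5 + 2
5 = 2×2 + 1
2 = 2×1 + 0  (stop)
So 7834/323 = [24; 3, 1, 15, 2, 2].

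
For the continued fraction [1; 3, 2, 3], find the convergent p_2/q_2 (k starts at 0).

Using pₖ = aₖpₖ₋₁ + pₖ₋₂, qₖ = aₖqₖ₋₁ + qₖ₋₂ (with p₋₁=1, p₋₂=0, q₋₁=0, q₋₂=1):
  k=0: a=1, p=1, q=1
  k=1: a=3, p=4, q=3
  k=2: a=2, p=9, q=7

9/7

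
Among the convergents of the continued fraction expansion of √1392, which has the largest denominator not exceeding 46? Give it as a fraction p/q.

√1392 = [37; 3, 4, 3, 74, …] (period length 4).
Convergents:
  p_0/q_0 = 37/1
  p_1/q_1 = 112/3
  p_2/q_2 = 485/13
  p_3/q_3 = 1567/42
  p_4/q_4 = 116443/3121
q_3 = 42 ≤ 46 < 3121 = q_4, so the answer is 1567/42.

1567/42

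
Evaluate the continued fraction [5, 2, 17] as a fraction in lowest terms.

Fold from the inside: start with 17/1.
  2 + 1/17 = 35/17
  5 + 17/35 = 192/35

192/35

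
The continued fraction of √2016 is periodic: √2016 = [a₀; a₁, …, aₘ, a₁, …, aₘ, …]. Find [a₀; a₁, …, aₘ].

[44; 1, 8, 1, 88]

a₀ = ⌊√2016⌋ = 44.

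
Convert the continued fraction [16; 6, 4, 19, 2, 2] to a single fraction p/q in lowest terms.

Fold from the inside: start with 2/1.
  2 + 1/2 = 5/2
  19 + 2/5 = 97/5
  4 + 5/97 = 393/97
  6 + 97/393 = 2455/393
  16 + 393/2455 = 39673/2455

39673/2455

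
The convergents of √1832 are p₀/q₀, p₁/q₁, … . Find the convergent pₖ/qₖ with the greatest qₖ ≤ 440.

√1832 = [42; 1, 4, 21, 4, 1, 84, …] (period length 6).
Convergents:
  p_0/q_0 = 42/1
  p_1/q_1 = 43/1
  p_2/q_2 = 214/5
  p_3/q_3 = 4537/106
  p_4/q_4 = 18362/429
  p_5/q_5 = 22899/535
q_4 = 429 ≤ 440 < 535 = q_5, so the answer is 18362/429.

18362/429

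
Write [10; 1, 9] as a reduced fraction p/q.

109/10

Using pₖ = aₖpₖ₋₁ + pₖ₋₂ and qₖ = aₖqₖ₋₁ + qₖ₋₂:
  k=0: a=10, p=10, q=1
  k=1: a=1, p=11, q=1
  k=2: a=9, p=109, q=10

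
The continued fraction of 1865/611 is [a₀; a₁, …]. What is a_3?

1

1865 = 3·611 + 32   →  a_0 = 3
611 = 19·32 + 3   →  a_1 = 19
32 = 10·3 + 2   →  a_2 = 10
3 = 1·2 + 1   →  a_3 = 1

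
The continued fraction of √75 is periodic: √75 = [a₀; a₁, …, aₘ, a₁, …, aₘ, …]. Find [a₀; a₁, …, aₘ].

[8; 1, 1, 1, 16]

a₀ = ⌊√75⌋ = 8.
With m₀=0, d₀=1 and mₖ₊₁ = dₖaₖ − mₖ, dₖ₊₁ = (n − mₖ₊₁²)/dₖ, aₖ₊₁ = ⌊(a₀+mₖ₊₁)/dₖ₊₁⌋:
  k=1: m=8, d=11, a=1
  k=2: m=3, d=6, a=1
  k=3: m=3, d=11, a=1
  k=4: m=8, d=1, a=16
d=1 and a=2a₀=16 at k=4, so the next step gives (m, d) = (8, 11) again — its k=1 value — and the period has length 4.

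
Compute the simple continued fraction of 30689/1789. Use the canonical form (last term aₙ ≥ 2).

30689 = 17·1789 + 276
1789 = 6·276 + 133
276 = 2·133 + 10
133 = 13·10 + 3
10 = 3·3 + 1
3 = 3·1 + 0  (stop)
So 30689/1789 = [17; 6, 2, 13, 3, 3].

[17; 6, 2, 13, 3, 3]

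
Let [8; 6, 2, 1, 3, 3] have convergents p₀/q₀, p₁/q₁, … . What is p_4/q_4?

571/70

Using pₖ = aₖpₖ₋₁ + pₖ₋₂, qₖ = aₖqₖ₋₁ + qₖ₋₂ (with p₋₁=1, p₋₂=0, q₋₁=0, q₋₂=1):
  k=0: a=8, p=8, q=1
  k=1: a=6, p=49, q=6
  k=2: a=2, p=106, q=13
  k=3: a=1, p=155, q=19
  k=4: a=3, p=571, q=70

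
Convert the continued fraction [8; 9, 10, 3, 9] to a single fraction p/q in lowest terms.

Using pₖ = aₖpₖ₋₁ + pₖ₋₂ and qₖ = aₖqₖ₋₁ + qₖ₋₂:
  k=0: a=8, p=8, q=1
  k=1: a=9, p=73, q=9
  k=2: a=10, p=738, q=91
  k=3: a=3, p=2287, q=282
  k=4: a=9, p=21321, q=2629

21321/2629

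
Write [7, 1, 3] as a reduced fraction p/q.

Fold from the inside: start with 3/1.
  1 + 1/3 = 4/3
  7 + 3/4 = 31/4

31/4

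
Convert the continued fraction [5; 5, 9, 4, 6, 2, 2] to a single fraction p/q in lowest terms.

32619/6278

Fold from the inside: start with 2/1.
  2 + 1/2 = 5/2
  6 + 2/5 = 32/5
  4 + 5/32 = 133/32
  9 + 32/133 = 1229/133
  5 + 133/1229 = 6278/1229
  5 + 1229/6278 = 32619/6278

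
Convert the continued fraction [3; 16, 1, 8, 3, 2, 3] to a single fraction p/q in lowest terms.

Using pₖ = aₖpₖ₋₁ + pₖ₋₂ and qₖ = aₖqₖ₋₁ + qₖ₋₂:
  k=0: a=3, p=3, q=1
  k=1: a=16, p=49, q=16
  k=2: a=1, p=52, q=17
  k=3: a=8, p=465, q=152
  k=4: a=3, p=1447, q=473
  k=5: a=2, p=3359, q=1098
  k=6: a=3, p=11524, q=3767

11524/3767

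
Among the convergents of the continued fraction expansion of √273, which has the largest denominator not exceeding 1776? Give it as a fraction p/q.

24371/1475

√273 = [16; 1, 1, 10, 1, 1, 32, …] (period length 6).
Convergents:
  p_0/q_0 = 16/1
  p_1/q_1 = 17/1
  p_2/q_2 = 33/2
  p_3/q_3 = 347/21
  p_4/q_4 = 380/23
  p_5/q_5 = 727/44
  p_6/q_6 = 23644/1431
  p_7/q_7 = 24371/1475
  p_8/q_8 = 48015/2906
q_7 = 1475 ≤ 1776 < 2906 = q_8, so the answer is 24371/1475.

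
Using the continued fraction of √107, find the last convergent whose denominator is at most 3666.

√107 = [10; 2, 1, 9, 1, 2, 20, …] (period length 6).
Convergents:
  p_0/q_0 = 10/1
  p_1/q_1 = 21/2
  p_2/q_2 = 31/3
  p_3/q_3 = 300/29
  p_4/q_4 = 331/32
  p_5/q_5 = 962/93
  p_6/q_6 = 19571/1892
  p_7/q_7 = 40104/3877
q_6 = 1892 ≤ 3666 < 3877 = q_7, so the answer is 19571/1892.

19571/1892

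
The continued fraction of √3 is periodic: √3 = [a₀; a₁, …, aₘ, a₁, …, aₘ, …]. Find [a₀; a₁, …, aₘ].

a₀ = ⌊√3⌋ = 1.
With m₀=0, d₀=1 and mₖ₊₁ = dₖaₖ − mₖ, dₖ₊₁ = (n − mₖ₊₁²)/dₖ, aₖ₊₁ = ⌊(a₀+mₖ₊₁)/dₖ₊₁⌋:
  k=1: m=1, d=2, a=1
  k=2: m=1, d=1, a=2
d=1 and a=2a₀=2 at k=2, so the next step gives (m, d) = (1, 2) again — its k=1 value — and the period has length 2.

[1; 1, 2]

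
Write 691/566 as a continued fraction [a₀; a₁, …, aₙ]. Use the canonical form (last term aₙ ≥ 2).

[1; 4, 1, 1, 8, 2, 3]

691 = 1×566 + 125
566 = 4×125 + 66
125 = 1×66 + 59
66 = 1×59 + 7
59 = 8×7 + 3
7 = 2×3 + 1
3 = 3×1 + 0  (stop)
So 691/566 = [1; 4, 1, 1, 8, 2, 3].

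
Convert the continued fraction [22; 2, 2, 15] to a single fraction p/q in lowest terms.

1725/77

Fold from the inside: start with 15/1.
  2 + 1/15 = 31/15
  2 + 15/31 = 77/31
  22 + 31/77 = 1725/77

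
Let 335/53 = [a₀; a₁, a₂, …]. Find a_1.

335 = 6·53 + 17   →  a_0 = 6
53 = 3·17 + 2   →  a_1 = 3

3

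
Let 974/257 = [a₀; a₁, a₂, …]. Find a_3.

974 = 3·257 + 203   →  a_0 = 3
257 = 1·203 + 54   →  a_1 = 1
203 = 3·54 + 41   →  a_2 = 3
54 = 1·41 + 13   →  a_3 = 1

1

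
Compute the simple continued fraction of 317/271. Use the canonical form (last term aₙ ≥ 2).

[1; 5, 1, 8, 5]

317 = 1·271 + 46
271 = 5·46 + 41
46 = 1·41 + 5
41 = 8·5 + 1
5 = 5·1 + 0  (stop)
So 317/271 = [1; 5, 1, 8, 5].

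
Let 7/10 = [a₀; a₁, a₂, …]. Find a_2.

2

7 = 0·10 + 7   →  a_0 = 0
10 = 1·7 + 3   →  a_1 = 1
7 = 2·3 + 1   →  a_2 = 2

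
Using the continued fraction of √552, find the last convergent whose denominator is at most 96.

√552 = [23; 2, 46, …] (period length 2).
Convergents:
  p_0/q_0 = 23/1
  p_1/q_1 = 47/2
  p_2/q_2 = 2185/93
  p_3/q_3 = 4417/188
q_2 = 93 ≤ 96 < 188 = q_3, so the answer is 2185/93.

2185/93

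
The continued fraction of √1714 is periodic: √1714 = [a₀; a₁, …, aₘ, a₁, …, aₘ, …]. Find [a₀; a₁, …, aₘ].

[41; 2, 2, 82]

a₀ = ⌊√1714⌋ = 41.
With m₀=0, d₀=1 and mₖ₊₁ = dₖaₖ − mₖ, dₖ₊₁ = (n − mₖ₊₁²)/dₖ, aₖ₊₁ = ⌊(a₀+mₖ₊₁)/dₖ₊₁⌋:
  k=1: m=41, d=33, a=2
  k=2: m=25, d=33, a=2
  k=3: m=41, d=1, a=82
d=1 and a=2a₀=82 at k=3, so the next step gives (m, d) = (41, 33) again — its k=1 value — and the period has length 3.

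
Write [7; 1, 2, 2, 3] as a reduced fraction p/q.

185/24

Fold from the inside: start with 3/1.
  2 + 1/3 = 7/3
  2 + 3/7 = 17/7
  1 + 7/17 = 24/17
  7 + 17/24 = 185/24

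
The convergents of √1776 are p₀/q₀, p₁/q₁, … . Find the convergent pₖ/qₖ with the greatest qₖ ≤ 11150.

√1776 = [42; 7, 84, …] (period length 2).
Convergents:
  p_0/q_0 = 42/1
  p_1/q_1 = 295/7
  p_2/q_2 = 24822/589
  p_3/q_3 = 174049/4130
  p_4/q_4 = 14644938/347509
q_3 = 4130 ≤ 11150 < 347509 = q_4, so the answer is 174049/4130.

174049/4130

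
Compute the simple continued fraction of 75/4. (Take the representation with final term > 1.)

[18; 1, 3]

75 = 18×4 + 3
4 = 1×3 + 1
3 = 3×1 + 0  (stop)
So 75/4 = [18; 1, 3].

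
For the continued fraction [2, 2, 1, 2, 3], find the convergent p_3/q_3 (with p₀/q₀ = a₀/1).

Using pₖ = aₖpₖ₋₁ + pₖ₋₂, qₖ = aₖqₖ₋₁ + qₖ₋₂ (with p₋₁=1, p₋₂=0, q₋₁=0, q₋₂=1):
  k=0: a=2, p=2, q=1
  k=1: a=2, p=5, q=2
  k=2: a=1, p=7, q=3
  k=3: a=2, p=19, q=8

19/8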